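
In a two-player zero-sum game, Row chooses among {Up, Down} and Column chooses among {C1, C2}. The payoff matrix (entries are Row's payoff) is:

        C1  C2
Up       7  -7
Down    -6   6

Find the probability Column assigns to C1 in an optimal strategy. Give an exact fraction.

Row minima: Up → -7, Down → -6; maximin = -6.
Column maxima: C1 → 7, C2 → 6; minimax = 6.
-6 ≠ 6, so there is no saddle point; optimal play is mixed.
Let Row play Up with probability p. Expected payoff against C1: 7p + (-6)(1−p) = 13p − 6; against C2: (-7)p + 6(1−p) = −13p + 6.
Setting these equal: 13p − 6 = −13p + 6 ⇒ 26p = 12 ⇒ p = 6/13, and the value is (13)·(6/13) − 6 = 0.
For Column: with q = P(C1), equating Up's and Down's payoffs gives 14q − 7 = −12q + 6 ⇒ q = 1/2.

1/2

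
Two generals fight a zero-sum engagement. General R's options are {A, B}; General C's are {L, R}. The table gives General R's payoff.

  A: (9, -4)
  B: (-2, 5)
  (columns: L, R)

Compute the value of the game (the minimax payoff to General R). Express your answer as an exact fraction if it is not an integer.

37/20

Row minima: A → -4, B → -2; maximin = -2.
Column maxima: L → 9, R → 5; minimax = 5.
-2 ≠ 5, so there is no saddle point; optimal play is mixed.
Let General R play A with probability p. Expected payoff against L: 9p + (-2)(1−p) = 11p − 2; against R: (-4)p + 5(1−p) = −9p + 5.
Setting these equal: 11p − 2 = −9p + 5 ⇒ 20p = 7 ⇒ p = 7/20, and the value is (11)·(7/20) − 2 = 37/20.
For General C: with q = P(L), equating A's and B's payoffs gives 13q − 4 = −7q + 5 ⇒ q = 9/20.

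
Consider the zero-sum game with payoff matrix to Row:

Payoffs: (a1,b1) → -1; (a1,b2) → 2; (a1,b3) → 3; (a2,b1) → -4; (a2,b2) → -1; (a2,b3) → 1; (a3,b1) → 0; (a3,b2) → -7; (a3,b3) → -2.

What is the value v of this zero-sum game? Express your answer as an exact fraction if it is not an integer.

-7/10

Row minima: a1 → -1, a2 → -4, a3 → -7; maximin = -1.
Column maxima: b1 → 0, b2 → 2, b3 → 3; minimax = 0.
-1 ≠ 0, so there is no saddle point; optimal play is mixed.
a2 is strictly dominated by a1, so Row never plays it.
b3 is strictly dominated by b2 (it gives Row strictly more in every row), so Column never plays it.
On the remaining 2×2 (a1, a3 vs b1, b2):
Let Row play a1 with probability p. Expected payoff against b1: (-1)p + 0(1−p) = −p; against b2: 2p + (-7)(1−p) = 9p − 7.
Setting these equal: −p = 9p − 7 ⇒ −10p = -7 ⇒ p = 7/10, and the value is (-1)·(7/10) = -7/10.
For Column: with q = P(b1), equating a1's and a3's payoffs gives −3q + 2 = 7q − 7 ⇒ q = 9/10.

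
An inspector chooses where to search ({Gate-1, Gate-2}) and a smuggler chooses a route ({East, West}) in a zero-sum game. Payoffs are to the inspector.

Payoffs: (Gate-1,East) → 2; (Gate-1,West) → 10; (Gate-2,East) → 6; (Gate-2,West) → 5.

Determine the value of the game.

Row minima: Gate-1 → 2, Gate-2 → 5; maximin = 5.
Column maxima: East → 6, West → 10; minimax = 6.
5 ≠ 6, so there is no saddle point; optimal play is mixed.
Let the inspector play Gate-1 with probability p. Expected payoff against East: 2p + 6(1−p) = −4p + 6; against West: 10p + 5(1−p) = 5p + 5.
Setting these equal: −4p + 6 = 5p + 5 ⇒ −9p = -1 ⇒ p = 1/9, and the value is (-4)·(1/9) + 6 = 50/9.
For the smuggler: with q = P(East), equating Gate-1's and Gate-2's payoffs gives −8q + 10 = q + 5 ⇒ q = 5/9.

50/9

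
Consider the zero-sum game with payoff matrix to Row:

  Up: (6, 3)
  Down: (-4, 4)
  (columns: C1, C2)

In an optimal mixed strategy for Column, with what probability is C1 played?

Row minima: Up → 3, Down → -4; maximin = 3.
Column maxima: C1 → 6, C2 → 4; minimax = 4.
3 ≠ 4, so there is no saddle point; optimal play is mixed.
Let Row play Up with probability p. Expected payoff against C1: 6p + (-4)(1−p) = 10p − 4; against C2: 3p + 4(1−p) = −p + 4.
Setting these equal: 10p − 4 = −p + 4 ⇒ 11p = 8 ⇒ p = 8/11, and the value is (10)·(8/11) − 4 = 36/11.
For Column: with q = P(C1), equating Up's and Down's payoffs gives 3q + 3 = −8q + 4 ⇒ q = 1/11.

1/11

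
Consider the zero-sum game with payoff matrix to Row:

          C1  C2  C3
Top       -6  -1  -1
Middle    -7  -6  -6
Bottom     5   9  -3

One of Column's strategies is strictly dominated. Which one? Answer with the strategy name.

C2

C1 holds Row's payoff strictly below C2 in every row: -6 < -1, -7 < -6, 5 < 9.
So C2 is strictly dominated for Column.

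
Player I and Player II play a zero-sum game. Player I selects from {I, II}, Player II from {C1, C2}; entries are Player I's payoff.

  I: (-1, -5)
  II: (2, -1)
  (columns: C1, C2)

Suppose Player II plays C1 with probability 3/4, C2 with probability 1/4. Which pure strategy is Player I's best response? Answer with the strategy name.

Expected payoff of I: (3/4)·(-1) + (1/4)·(-5) = -2.
Expected payoff of II: (3/4)·2 + (1/4)·(-1) = 5/4.
The largest is 5/4, so Player I's best response is II.

II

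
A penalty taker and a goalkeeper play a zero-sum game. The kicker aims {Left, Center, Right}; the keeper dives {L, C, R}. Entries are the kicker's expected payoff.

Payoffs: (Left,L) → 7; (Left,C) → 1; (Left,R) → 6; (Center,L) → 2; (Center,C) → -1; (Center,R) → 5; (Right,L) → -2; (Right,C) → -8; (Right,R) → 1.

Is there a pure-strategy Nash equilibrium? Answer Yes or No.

Row minima: Left → 1, Center → -1, Right → -8; maximin = 1.
Column maxima: L → 7, C → 1, R → 6; minimax = 1.
maximin = minimax = 1, so a saddle point exists.

Yes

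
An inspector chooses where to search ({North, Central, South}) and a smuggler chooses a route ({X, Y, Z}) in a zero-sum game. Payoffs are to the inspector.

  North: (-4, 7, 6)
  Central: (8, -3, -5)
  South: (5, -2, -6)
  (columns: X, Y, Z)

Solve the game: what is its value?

Row minima: North → -4, Central → -5, South → -6; maximin = -4.
Column maxima: X → 8, Y → 7, Z → 6; minimax = 6.
-4 ≠ 6, so there is no saddle point; optimal play is mixed.
Y is strictly dominated by Z (it gives the inspector strictly more in every row), so the smuggler never plays it.
With Y eliminated, South is strictly dominated by Central (Central gives the inspector strictly more in every remaining column), so the inspector never plays it.
On the remaining 2×2 (North, Central vs X, Z):
Let the inspector play North with probability p. Expected payoff against X: (-4)p + 8(1−p) = −12p + 8; against Z: 6p + (-5)(1−p) = 11p − 5.
Setting these equal: −12p + 8 = 11p − 5 ⇒ −23p = -13 ⇒ p = 13/23, and the value is (-12)·(13/23) + 8 = 28/23.
For the smuggler: with q = P(X), equating North's and Central's payoffs gives −10q + 6 = 13q − 5 ⇒ q = 11/23.

28/23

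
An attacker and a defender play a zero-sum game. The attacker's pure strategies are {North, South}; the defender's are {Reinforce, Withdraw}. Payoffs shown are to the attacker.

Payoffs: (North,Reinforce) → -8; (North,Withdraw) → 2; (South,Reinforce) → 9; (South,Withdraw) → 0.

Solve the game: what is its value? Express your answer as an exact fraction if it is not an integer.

Row minima: North → -8, South → 0; maximin = 0.
Column maxima: Reinforce → 9, Withdraw → 2; minimax = 2.
0 ≠ 2, so there is no saddle point; optimal play is mixed.
Let the attacker play North with probability p. Expected payoff against Reinforce: (-8)p + 9(1−p) = −17p + 9; against Withdraw: 2p + 0(1−p) = 2p.
Setting these equal: −17p + 9 = 2p ⇒ −19p = -9 ⇒ p = 9/19, and the value is (-17)·(9/19) + 9 = 18/19.
For the defender: with q = P(Reinforce), equating North's and South's payoffs gives −10q + 2 = 9q ⇒ q = 2/19.

18/19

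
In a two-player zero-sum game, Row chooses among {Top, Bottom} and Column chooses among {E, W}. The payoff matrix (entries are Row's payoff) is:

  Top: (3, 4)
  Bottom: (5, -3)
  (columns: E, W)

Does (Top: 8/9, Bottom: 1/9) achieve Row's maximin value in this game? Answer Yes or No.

Against E this mix gives (8/9)·3 + (1/9)·5 = 29/9.
Against W this mix gives (8/9)·4 + (1/9)·(-3) = 29/9.
All of Column's active replies (E, W) yield 29/9, and no column does worse for Row. The mix makes Column indifferent and guarantees 29/9, so it is optimal.

Yes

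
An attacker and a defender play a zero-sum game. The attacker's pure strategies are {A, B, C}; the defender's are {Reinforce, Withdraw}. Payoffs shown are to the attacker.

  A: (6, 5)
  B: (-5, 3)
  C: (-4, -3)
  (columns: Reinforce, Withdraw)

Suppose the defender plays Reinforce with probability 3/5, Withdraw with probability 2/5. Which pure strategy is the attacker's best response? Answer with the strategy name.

A

Expected payoff of A: (3/5)·6 + (2/5)·5 = 28/5.
Expected payoff of B: (3/5)·(-5) + (2/5)·3 = -9/5.
Expected payoff of C: (3/5)·(-4) + (2/5)·(-3) = -18/5.
The largest is 28/5, so the attacker's best response is A.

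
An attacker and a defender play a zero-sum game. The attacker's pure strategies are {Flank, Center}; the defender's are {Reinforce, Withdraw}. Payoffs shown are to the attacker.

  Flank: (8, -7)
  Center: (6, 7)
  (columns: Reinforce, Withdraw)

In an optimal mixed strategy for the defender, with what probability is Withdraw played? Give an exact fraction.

Row minima: Flank → -7, Center → 6; maximin = 6.
Column maxima: Reinforce → 8, Withdraw → 7; minimax = 7.
6 ≠ 7, so there is no saddle point; optimal play is mixed.
Let the attacker play Flank with probability p. Expected payoff against Reinforce: 8p + 6(1−p) = 2p + 6; against Withdraw: (-7)p + 7(1−p) = −14p + 7.
Setting these equal: 2p + 6 = −14p + 7 ⇒ 16p = 1 ⇒ p = 1/16, and the value is (2)·(1/16) + 6 = 49/8.
For the defender: with q = P(Reinforce), equating Flank's and Center's payoffs gives 15q − 7 = −q + 7 ⇒ q = 7/8.

1/8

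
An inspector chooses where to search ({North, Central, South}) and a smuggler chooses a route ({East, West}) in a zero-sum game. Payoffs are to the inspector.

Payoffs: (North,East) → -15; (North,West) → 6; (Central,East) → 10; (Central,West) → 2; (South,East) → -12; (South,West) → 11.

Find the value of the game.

134/31

Row minima: North → -15, Central → 2, South → -12; maximin = 2.
Column maxima: East → 10, West → 11; minimax = 10.
2 ≠ 10, so there is no saddle point; optimal play is mixed.
North is strictly dominated by South, so the inspector never plays it.
On the remaining 2×2 (Central, South vs East, West):
Let the inspector play Central with probability p. Expected payoff against East: 10p + (-12)(1−p) = 22p − 12; against West: 2p + 11(1−p) = −9p + 11.
Setting these equal: 22p − 12 = −9p + 11 ⇒ 31p = 23 ⇒ p = 23/31, and the value is (22)·(23/31) − 12 = 134/31.
For the smuggler: with q = P(East), equating Central's and South's payoffs gives 8q + 2 = −23q + 11 ⇒ q = 9/31.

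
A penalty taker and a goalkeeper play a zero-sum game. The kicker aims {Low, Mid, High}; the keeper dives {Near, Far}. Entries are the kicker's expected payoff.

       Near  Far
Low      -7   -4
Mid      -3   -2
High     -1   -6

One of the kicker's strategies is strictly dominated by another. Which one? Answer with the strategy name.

Mid gives a strictly higher payoff than Low against every column: -3 > -7, -2 > -4.
So Low is strictly dominated and the kicker never plays it.

Low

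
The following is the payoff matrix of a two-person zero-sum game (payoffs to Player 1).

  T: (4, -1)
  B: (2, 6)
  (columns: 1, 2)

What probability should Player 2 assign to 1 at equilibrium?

7/9

Row minima: T → -1, B → 2; maximin = 2.
Column maxima: 1 → 4, 2 → 6; minimax = 4.
2 ≠ 4, so there is no saddle point; optimal play is mixed.
Let Player 1 play T with probability p. Expected payoff against 1: 4p + 2(1−p) = 2p + 2; against 2: (-1)p + 6(1−p) = −7p + 6.
Setting these equal: 2p + 2 = −7p + 6 ⇒ 9p = 4 ⇒ p = 4/9, and the value is (2)·(4/9) + 2 = 26/9.
For Player 2: with q = P(1), equating T's and B's payoffs gives 5q − 1 = −4q + 6 ⇒ q = 7/9.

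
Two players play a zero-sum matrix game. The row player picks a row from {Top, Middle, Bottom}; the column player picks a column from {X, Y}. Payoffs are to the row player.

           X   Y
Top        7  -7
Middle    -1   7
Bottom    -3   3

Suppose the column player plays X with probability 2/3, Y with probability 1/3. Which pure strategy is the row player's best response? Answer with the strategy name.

Top

Expected payoff of Top: (2/3)·7 + (1/3)·(-7) = 7/3.
Expected payoff of Middle: (2/3)·(-1) + (1/3)·7 = 5/3.
Expected payoff of Bottom: (2/3)·(-3) + (1/3)·3 = -1.
The largest is 7/3, so the row player's best response is Top.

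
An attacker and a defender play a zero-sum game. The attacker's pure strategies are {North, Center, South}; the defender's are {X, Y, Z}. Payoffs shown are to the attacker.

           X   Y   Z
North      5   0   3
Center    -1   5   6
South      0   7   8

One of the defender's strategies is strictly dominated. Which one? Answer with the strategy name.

Z

Y holds the attacker's payoff strictly below Z in every row: 0 < 3, 5 < 6, 7 < 8.
So Z is strictly dominated for the defender.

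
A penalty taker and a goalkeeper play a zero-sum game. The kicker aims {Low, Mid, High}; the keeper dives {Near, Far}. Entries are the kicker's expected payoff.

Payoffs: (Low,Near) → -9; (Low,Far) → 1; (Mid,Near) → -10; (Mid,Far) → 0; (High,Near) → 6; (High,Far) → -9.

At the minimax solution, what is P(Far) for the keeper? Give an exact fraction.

3/5

Row minima: Low → -9, Mid → -10, High → -9; maximin = -9.
Column maxima: Near → 6, Far → 1; minimax = 1.
-9 ≠ 1, so there is no saddle point; optimal play is mixed.
Mid is strictly dominated by Low, so the kicker never plays it.
On the remaining 2×2 (Low, High vs Near, Far):
Let the kicker play Low with probability p. Expected payoff against Near: (-9)p + 6(1−p) = −15p + 6; against Far: 1p + (-9)(1−p) = 10p − 9.
Setting these equal: −15p + 6 = 10p − 9 ⇒ −25p = -15 ⇒ p = 3/5, and the value is (-15)·(3/5) + 6 = -3.
For the keeper: with q = P(Near), equating Low's and High's payoffs gives −10q + 1 = 15q − 9 ⇒ q = 2/5.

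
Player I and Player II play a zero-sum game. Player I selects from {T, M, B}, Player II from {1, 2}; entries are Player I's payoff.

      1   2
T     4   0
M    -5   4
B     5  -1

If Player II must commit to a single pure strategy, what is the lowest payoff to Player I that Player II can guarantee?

Column maxima: 1 → 5, 2 → 4.
The smallest of these is 4.

4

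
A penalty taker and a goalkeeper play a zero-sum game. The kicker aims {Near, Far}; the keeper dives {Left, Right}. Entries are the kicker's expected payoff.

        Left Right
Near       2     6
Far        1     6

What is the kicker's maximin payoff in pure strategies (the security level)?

2

Row minima: Near → 2, Far → 1.
The best of these is 2.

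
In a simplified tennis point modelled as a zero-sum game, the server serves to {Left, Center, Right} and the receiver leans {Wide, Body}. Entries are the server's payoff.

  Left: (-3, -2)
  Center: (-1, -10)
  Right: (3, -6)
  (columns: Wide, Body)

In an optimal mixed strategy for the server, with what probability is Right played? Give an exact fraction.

1/10

Row minima: Left → -3, Center → -10, Right → -6; maximin = -3.
Column maxima: Wide → 3, Body → -2; minimax = -2.
-3 ≠ -2, so there is no saddle point; optimal play is mixed.
Center is strictly dominated by Right, so the server never plays it.
On the remaining 2×2 (Left, Right vs Wide, Body):
Let the server play Left with probability p. Expected payoff against Wide: (-3)p + 3(1−p) = −6p + 3; against Body: (-2)p + (-6)(1−p) = 4p − 6.
Setting these equal: −6p + 3 = 4p − 6 ⇒ −10p = -9 ⇒ p = 9/10, and the value is (-6)·(9/10) + 3 = -12/5.
For the receiver: with q = P(Wide), equating Left's and Right's payoffs gives −q − 2 = 9q − 6 ⇒ q = 2/5.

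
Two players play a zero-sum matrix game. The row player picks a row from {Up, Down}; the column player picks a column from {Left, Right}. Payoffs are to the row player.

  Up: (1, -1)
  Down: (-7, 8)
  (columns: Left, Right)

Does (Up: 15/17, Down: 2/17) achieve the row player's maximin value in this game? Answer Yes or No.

Yes

Against Left this mix gives (15/17)·1 + (2/17)·(-7) = 1/17.
Against Right this mix gives (15/17)·(-1) + (2/17)·8 = 1/17.
All of the column player's active replies (Left, Right) yield 1/17, and no column does worse for the row player. The mix makes the column player indifferent and guarantees 1/17, so it is optimal.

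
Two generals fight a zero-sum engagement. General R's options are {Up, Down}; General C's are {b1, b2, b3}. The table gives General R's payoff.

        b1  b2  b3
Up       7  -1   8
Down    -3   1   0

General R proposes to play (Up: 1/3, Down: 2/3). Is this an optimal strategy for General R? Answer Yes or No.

Yes

Against b1 this mix gives (1/3)·7 + (2/3)·(-3) = 1/3.
Against b2 this mix gives (1/3)·(-1) + (2/3)·1 = 1/3.
Against b3 this mix gives (1/3)·8 + (2/3)·0 = 8/3.
All of General C's active replies (b1, b2) yield 1/3, and no column does worse for General R. The mix makes General C indifferent and guarantees 1/3, so it is optimal.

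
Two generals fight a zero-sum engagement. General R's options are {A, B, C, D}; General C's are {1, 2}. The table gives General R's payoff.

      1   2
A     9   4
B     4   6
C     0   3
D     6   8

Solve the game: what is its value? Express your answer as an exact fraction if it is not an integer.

Row minima: A → 4, B → 4, C → 0, D → 6; maximin = 6.
Column maxima: 1 → 9, 2 → 8; minimax = 8.
6 ≠ 8, so there is no saddle point; optimal play is mixed.
B is strictly dominated by D, so General R never plays it.
C is strictly dominated by A, so General R never plays it.
On the remaining 2×2 (A, D vs 1, 2):
Let General R play A with probability p. Expected payoff against 1: 9p + 6(1−p) = 3p + 6; against 2: 4p + 8(1−p) = −4p + 8.
Setting these equal: 3p + 6 = −4p + 8 ⇒ 7p = 2 ⇒ p = 2/7, and the value is (3)·(2/7) + 6 = 48/7.
For General C: with q = P(1), equating A's and D's payoffs gives 5q + 4 = −2q + 8 ⇒ q = 4/7.

48/7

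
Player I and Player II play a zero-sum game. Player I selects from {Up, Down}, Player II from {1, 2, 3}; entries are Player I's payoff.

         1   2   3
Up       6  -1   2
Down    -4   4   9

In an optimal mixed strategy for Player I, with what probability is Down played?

Row minima: Up → -1, Down → -4; maximin = -1.
Column maxima: 1 → 6, 2 → 4, 3 → 9; minimax = 4.
-1 ≠ 4, so there is no saddle point; optimal play is mixed.
3 is strictly dominated by 2 (it gives Player I strictly more in every row), so Player II never plays it.
On the remaining 2×2 (Up, Down vs 1, 2):
Let Player I play Up with probability p. Expected payoff against 1: 6p + (-4)(1−p) = 10p − 4; against 2: (-1)p + 4(1−p) = −5p + 4.
Setting these equal: 10p − 4 = −5p + 4 ⇒ 15p = 8 ⇒ p = 8/15, and the value is (10)·(8/15) − 4 = 4/3.
For Player II: with q = P(1), equating Up's and Down's payoffs gives 7q − 1 = −8q + 4 ⇒ q = 1/3.

7/15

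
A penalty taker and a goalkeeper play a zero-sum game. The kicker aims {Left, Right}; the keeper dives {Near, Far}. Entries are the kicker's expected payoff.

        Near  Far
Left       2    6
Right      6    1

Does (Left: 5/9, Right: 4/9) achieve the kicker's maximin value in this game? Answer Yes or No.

Against Near this mix gives (5/9)·2 + (4/9)·6 = 34/9.
Against Far this mix gives (5/9)·6 + (4/9)·1 = 34/9.
All of the keeper's active replies (Near, Far) yield 34/9, and no column does worse for the kicker. The mix makes the keeper indifferent and guarantees 34/9, so it is optimal.

Yes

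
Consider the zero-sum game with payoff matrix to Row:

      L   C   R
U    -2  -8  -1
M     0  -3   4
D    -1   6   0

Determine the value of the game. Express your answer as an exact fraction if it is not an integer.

Row minima: U → -8, M → -3, D → -1; maximin = -1.
Column maxima: L → 0, C → 6, R → 4; minimax = 0.
-1 ≠ 0, so there is no saddle point; optimal play is mixed.
U is strictly dominated by M, so Row never plays it.
R is strictly dominated by L (it gives Row strictly more in every row), so Column never plays it.
On the remaining 2×2 (M, D vs L, C):
Let Row play M with probability p. Expected payoff against L: 0p + (-1)(1−p) = p − 1; against C: (-3)p + 6(1−p) = −9p + 6.
Setting these equal: p − 1 = −9p + 6 ⇒ 10p = 7 ⇒ p = 7/10, and the value is (1)·(7/10) − 1 = -3/10.
For Column: with q = P(L), equating M's and D's payoffs gives 3q − 3 = −7q + 6 ⇒ q = 9/10.

-3/10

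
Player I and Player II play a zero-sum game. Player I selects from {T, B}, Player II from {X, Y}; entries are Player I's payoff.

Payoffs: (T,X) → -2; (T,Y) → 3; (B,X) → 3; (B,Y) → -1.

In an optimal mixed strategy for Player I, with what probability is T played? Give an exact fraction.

Row minima: T → -2, B → -1; maximin = -1.
Column maxima: X → 3, Y → 3; minimax = 3.
-1 ≠ 3, so there is no saddle point; optimal play is mixed.
Let Player I play T with probability p. Expected payoff against X: (-2)p + 3(1−p) = −5p + 3; against Y: 3p + (-1)(1−p) = 4p − 1.
Setting these equal: −5p + 3 = 4p − 1 ⇒ −9p = -4 ⇒ p = 4/9, and the value is (-5)·(4/9) + 3 = 7/9.
For Player II: with q = P(X), equating T's and B's payoffs gives −5q + 3 = 4q − 1 ⇒ q = 4/9.

4/9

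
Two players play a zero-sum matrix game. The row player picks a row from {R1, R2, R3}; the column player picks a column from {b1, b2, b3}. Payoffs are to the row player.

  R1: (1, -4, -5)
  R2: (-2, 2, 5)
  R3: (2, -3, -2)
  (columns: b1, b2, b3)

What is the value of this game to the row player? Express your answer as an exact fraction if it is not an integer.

-2/9

Row minima: R1 → -5, R2 → -2, R3 → -3; maximin = -2.
Column maxima: b1 → 2, b2 → 2, b3 → 5; minimax = 2.
-2 ≠ 2, so there is no saddle point; optimal play is mixed.
R1 is strictly dominated by R3, so the row player never plays it.
With R1 eliminated, b3 is strictly dominated by b2 (it gives the row player strictly more in every remaining row), so the column player never plays it.
On the remaining 2×2 (R2, R3 vs b1, b2):
Let the row player play R2 with probability p. Expected payoff against b1: (-2)p + 2(1−p) = −4p + 2; against b2: 2p + (-3)(1−p) = 5p − 3.
Setting these equal: −4p + 2 = 5p − 3 ⇒ −9p = -5 ⇒ p = 5/9, and the value is (-4)·(5/9) + 2 = -2/9.
For the column player: with q = P(b1), equating R2's and R3's payoffs gives −4q + 2 = 5q − 3 ⇒ q = 5/9.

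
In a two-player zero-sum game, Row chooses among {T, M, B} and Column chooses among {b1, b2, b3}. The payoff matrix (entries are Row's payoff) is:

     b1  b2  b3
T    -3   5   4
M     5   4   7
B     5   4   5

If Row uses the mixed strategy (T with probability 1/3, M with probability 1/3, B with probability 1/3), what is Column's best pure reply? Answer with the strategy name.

If Column plays b1, Row's expected payoff is (1/3)·(-3) + (1/3)·5 + (1/3)·5 = 7/3.
If Column plays b2, Row's expected payoff is (1/3)·5 + (1/3)·4 + (1/3)·4 = 13/3.
If Column plays b3, Row's expected payoff is (1/3)·4 + (1/3)·7 + (1/3)·5 = 16/3.
Column minimizes Row's payoff; the smallest is 7/3, so the best response is b1.

b1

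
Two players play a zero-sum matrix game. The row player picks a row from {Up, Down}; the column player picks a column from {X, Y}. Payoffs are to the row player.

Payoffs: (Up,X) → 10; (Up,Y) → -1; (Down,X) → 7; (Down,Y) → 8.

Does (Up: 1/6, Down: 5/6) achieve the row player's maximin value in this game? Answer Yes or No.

Against X this mix gives (1/6)·10 + (5/6)·7 = 15/2.
Against Y this mix gives (1/6)·(-1) + (5/6)·8 = 13/2.
The column player will play Y, holding the row player to 13/2. Shifting weight toward the row that does better against Y would raise this floor (the equalizing mix achieves 29/4 against both Y and X), so the proposed strategy is not optimal.

No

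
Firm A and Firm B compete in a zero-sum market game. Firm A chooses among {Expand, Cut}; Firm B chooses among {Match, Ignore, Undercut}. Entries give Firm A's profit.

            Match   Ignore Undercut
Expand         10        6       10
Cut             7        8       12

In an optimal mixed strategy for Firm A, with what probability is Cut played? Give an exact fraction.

4/5

Row minima: Expand → 6, Cut → 7; maximin = 7.
Column maxima: Match → 10, Ignore → 8, Undercut → 12; minimax = 8.
7 ≠ 8, so there is no saddle point; optimal play is mixed.
Undercut is strictly dominated by Ignore (it gives Firm A strictly more in every row), so Firm B never plays it.
On the remaining 2×2 (Expand, Cut vs Match, Ignore):
Let Firm A play Expand with probability p. Expected payoff against Match: 10p + 7(1−p) = 3p + 7; against Ignore: 6p + 8(1−p) = −2p + 8.
Setting these equal: 3p + 7 = −2p + 8 ⇒ 5p = 1 ⇒ p = 1/5, and the value is (3)·(1/5) + 7 = 38/5.
For Firm B: with q = P(Match), equating Expand's and Cut's payoffs gives 4q + 6 = −q + 8 ⇒ q = 2/5.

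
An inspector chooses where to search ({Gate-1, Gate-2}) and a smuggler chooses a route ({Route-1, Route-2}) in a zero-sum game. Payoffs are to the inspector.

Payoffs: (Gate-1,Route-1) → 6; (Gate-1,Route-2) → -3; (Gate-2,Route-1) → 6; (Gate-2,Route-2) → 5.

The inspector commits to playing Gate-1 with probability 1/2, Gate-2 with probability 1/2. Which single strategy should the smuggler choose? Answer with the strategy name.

Route-2

If the smuggler plays Route-1, the inspector's expected payoff is (1/2)·6 + (1/2)·6 = 6.
If the smuggler plays Route-2, the inspector's expected payoff is (1/2)·(-3) + (1/2)·5 = 1.
The smuggler minimizes the inspector's payoff; the smallest is 1, so the best response is Route-2.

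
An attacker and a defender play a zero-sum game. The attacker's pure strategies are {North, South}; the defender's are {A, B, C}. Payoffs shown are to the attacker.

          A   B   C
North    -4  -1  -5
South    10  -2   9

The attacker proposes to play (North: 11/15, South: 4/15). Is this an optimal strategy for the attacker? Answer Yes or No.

Against A this mix gives (11/15)·(-4) + (4/15)·10 = -4/15.
Against B this mix gives (11/15)·(-1) + (4/15)·(-2) = -19/15.
Against C this mix gives (11/15)·(-5) + (4/15)·9 = -19/15.
All of the defender's active replies (B, C) yield -19/15, and no column does worse for the attacker. The mix makes the defender indifferent and guarantees -19/15, so it is optimal.

Yes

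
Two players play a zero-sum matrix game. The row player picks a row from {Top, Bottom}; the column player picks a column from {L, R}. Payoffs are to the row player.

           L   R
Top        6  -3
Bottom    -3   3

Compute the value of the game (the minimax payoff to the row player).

3/5

Row minima: Top → -3, Bottom → -3; maximin = -3.
Column maxima: L → 6, R → 3; minimax = 3.
-3 ≠ 3, so there is no saddle point; optimal play is mixed.
Let the row player play Top with probability p. Expected payoff against L: 6p + (-3)(1−p) = 9p − 3; against R: (-3)p + 3(1−p) = −6p + 3.
Setting these equal: 9p − 3 = −6p + 3 ⇒ 15p = 6 ⇒ p = 2/5, and the value is (9)·(2/5) − 3 = 3/5.
For the column player: with q = P(L), equating Top's and Bottom's payoffs gives 9q − 3 = −6q + 3 ⇒ q = 2/5.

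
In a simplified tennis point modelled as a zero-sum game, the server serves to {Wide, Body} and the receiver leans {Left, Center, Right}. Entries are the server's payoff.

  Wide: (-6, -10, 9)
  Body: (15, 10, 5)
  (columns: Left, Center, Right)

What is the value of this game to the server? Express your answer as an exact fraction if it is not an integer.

Row minima: Wide → -10, Body → 5; maximin = 5.
Column maxima: Left → 15, Center → 10, Right → 9; minimax = 9.
5 ≠ 9, so there is no saddle point; optimal play is mixed.
Left is strictly dominated by Center (it gives the server strictly more in every row), so the receiver never plays it.
On the remaining 2×2 (Wide, Body vs Center, Right):
Let the server play Wide with probability p. Expected payoff against Center: (-10)p + 10(1−p) = −20p + 10; against Right: 9p + 5(1−p) = 4p + 5.
Setting these equal: −20p + 10 = 4p + 5 ⇒ −24p = -5 ⇒ p = 5/24, and the value is (-20)·(5/24) + 10 = 35/6.
For the receiver: with q = P(Center), equating Wide's and Body's payoffs gives −19q + 9 = 5q + 5 ⇒ q = 1/6.

35/6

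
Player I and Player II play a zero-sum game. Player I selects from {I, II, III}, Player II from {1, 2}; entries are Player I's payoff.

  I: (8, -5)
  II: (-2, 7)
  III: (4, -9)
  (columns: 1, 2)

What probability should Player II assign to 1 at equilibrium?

6/11

Row minima: I → -5, II → -2, III → -9; maximin = -2.
Column maxima: 1 → 8, 2 → 7; minimax = 7.
-2 ≠ 7, so there is no saddle point; optimal play is mixed.
III is strictly dominated by I, so Player I never plays it.
On the remaining 2×2 (I, II vs 1, 2):
Let Player I play I with probability p. Expected payoff against 1: 8p + (-2)(1−p) = 10p − 2; against 2: (-5)p + 7(1−p) = −12p + 7.
Setting these equal: 10p − 2 = −12p + 7 ⇒ 22p = 9 ⇒ p = 9/22, and the value is (10)·(9/22) − 2 = 23/11.
For Player II: with q = P(1), equating I's and II's payoffs gives 13q − 5 = −9q + 7 ⇒ q = 6/11.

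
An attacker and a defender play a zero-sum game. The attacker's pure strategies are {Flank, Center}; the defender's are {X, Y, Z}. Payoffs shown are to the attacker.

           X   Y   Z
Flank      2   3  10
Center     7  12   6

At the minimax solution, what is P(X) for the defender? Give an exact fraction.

Row minima: Flank → 2, Center → 6; maximin = 6.
Column maxima: X → 7, Y → 12, Z → 10; minimax = 7.
6 ≠ 7, so there is no saddle point; optimal play is mixed.
Y is strictly dominated by X (it gives the attacker strictly more in every row), so the defender never plays it.
On the remaining 2×2 (Flank, Center vs X, Z):
Let the attacker play Flank with probability p. Expected payoff against X: 2p + 7(1−p) = −5p + 7; against Z: 10p + 6(1−p) = 4p + 6.
Setting these equal: −5p + 7 = 4p + 6 ⇒ −9p = -1 ⇒ p = 1/9, and the value is (-5)·(1/9) + 7 = 58/9.
For the defender: with q = P(X), equating Flank's and Center's payoffs gives −8q + 10 = q + 6 ⇒ q = 4/9.

4/9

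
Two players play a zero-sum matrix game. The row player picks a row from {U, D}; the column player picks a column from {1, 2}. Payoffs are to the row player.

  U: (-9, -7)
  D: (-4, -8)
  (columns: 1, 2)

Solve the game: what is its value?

Row minima: U → -9, D → -8; maximin = -8.
Column maxima: 1 → -4, 2 → -7; minimax = -7.
-8 ≠ -7, so there is no saddle point; optimal play is mixed.
Let the row player play U with probability p. Expected payoff against 1: (-9)p + (-4)(1−p) = −5p − 4; against 2: (-7)p + (-8)(1−p) = p − 8.
Setting these equal: −5p − 4 = p − 8 ⇒ −6p = -4 ⇒ p = 2/3, and the value is (-5)·(2/3) − 4 = -22/3.
For the column player: with q = P(1), equating U's and D's payoffs gives −2q − 7 = 4q − 8 ⇒ q = 1/6.

-22/3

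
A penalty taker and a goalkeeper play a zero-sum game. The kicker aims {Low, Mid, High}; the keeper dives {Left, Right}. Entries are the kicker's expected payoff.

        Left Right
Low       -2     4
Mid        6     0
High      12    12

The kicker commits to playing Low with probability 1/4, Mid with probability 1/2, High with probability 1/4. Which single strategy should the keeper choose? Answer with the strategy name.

If the keeper plays Left, the kicker's expected payoff is (1/4)·(-2) + (1/2)·6 + (1/4)·12 = 11/2.
If the keeper plays Right, the kicker's expected payoff is (1/4)·4 + (1/2)·0 + (1/4)·12 = 4.
The keeper minimizes the kicker's payoff; the smallest is 4, so the best response is Right.

Right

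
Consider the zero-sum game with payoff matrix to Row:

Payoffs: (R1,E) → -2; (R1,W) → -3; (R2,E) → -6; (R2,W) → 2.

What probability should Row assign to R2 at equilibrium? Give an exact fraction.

1/9

Row minima: R1 → -3, R2 → -6; maximin = -3.
Column maxima: E → -2, W → 2; minimax = -2.
-3 ≠ -2, so there is no saddle point; optimal play is mixed.
Let Row play R1 with probability p. Expected payoff against E: (-2)p + (-6)(1−p) = 4p − 6; against W: (-3)p + 2(1−p) = −5p + 2.
Setting these equal: 4p − 6 = −5p + 2 ⇒ 9p = 8 ⇒ p = 8/9, and the value is (4)·(8/9) − 6 = -22/9.
For Column: with q = P(E), equating R1's and R2's payoffs gives q − 3 = −8q + 2 ⇒ q = 5/9.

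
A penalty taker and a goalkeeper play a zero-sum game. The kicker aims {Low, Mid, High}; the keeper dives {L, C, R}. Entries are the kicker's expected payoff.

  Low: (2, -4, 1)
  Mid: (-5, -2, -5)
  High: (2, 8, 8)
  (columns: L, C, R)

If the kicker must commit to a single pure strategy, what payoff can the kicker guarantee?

2

Row minima: Low → -4, Mid → -5, High → 2.
The best of these is 2.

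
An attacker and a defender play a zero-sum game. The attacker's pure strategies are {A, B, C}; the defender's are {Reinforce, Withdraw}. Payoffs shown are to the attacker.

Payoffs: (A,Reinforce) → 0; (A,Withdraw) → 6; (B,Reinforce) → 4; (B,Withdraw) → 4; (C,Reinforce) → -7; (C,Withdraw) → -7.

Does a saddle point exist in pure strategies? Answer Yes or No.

Row minima: A → 0, B → 4, C → -7; maximin = 4.
Column maxima: Reinforce → 4, Withdraw → 6; minimax = 4.
maximin = minimax = 4, so a saddle point exists.

Yes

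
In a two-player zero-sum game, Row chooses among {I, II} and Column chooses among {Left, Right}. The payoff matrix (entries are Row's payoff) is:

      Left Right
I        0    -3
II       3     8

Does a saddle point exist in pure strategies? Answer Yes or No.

Yes

Row minima: I → -3, II → 3; maximin = 3.
Column maxima: Left → 3, Right → 8; minimax = 3.
maximin = minimax = 3, so a saddle point exists.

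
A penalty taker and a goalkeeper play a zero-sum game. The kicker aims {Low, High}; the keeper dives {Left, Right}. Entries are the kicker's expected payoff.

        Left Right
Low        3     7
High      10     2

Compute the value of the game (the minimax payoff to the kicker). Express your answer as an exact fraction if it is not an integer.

Row minima: Low → 3, High → 2; maximin = 3.
Column maxima: Left → 10, Right → 7; minimax = 7.
3 ≠ 7, so there is no saddle point; optimal play is mixed.
Let the kicker play Low with probability p. Expected payoff against Left: 3p + 10(1−p) = −7p + 10; against Right: 7p + 2(1−p) = 5p + 2.
Setting these equal: −7p + 10 = 5p + 2 ⇒ −12p = -8 ⇒ p = 2/3, and the value is (-7)·(2/3) + 10 = 16/3.
For the keeper: with q = P(Left), equating Low's and High's payoffs gives −4q + 7 = 8q + 2 ⇒ q = 5/12.

16/3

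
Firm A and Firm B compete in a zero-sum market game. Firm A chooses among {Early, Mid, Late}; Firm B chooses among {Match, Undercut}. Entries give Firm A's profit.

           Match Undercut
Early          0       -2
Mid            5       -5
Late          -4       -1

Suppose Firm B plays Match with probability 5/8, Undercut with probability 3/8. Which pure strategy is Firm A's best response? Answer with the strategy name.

Expected payoff of Early: (5/8)·0 + (3/8)·(-2) = -3/4.
Expected payoff of Mid: (5/8)·5 + (3/8)·(-5) = 5/4.
Expected payoff of Late: (5/8)·(-4) + (3/8)·(-1) = -23/8.
The largest is 5/4, so Firm A's best response is Mid.

Mid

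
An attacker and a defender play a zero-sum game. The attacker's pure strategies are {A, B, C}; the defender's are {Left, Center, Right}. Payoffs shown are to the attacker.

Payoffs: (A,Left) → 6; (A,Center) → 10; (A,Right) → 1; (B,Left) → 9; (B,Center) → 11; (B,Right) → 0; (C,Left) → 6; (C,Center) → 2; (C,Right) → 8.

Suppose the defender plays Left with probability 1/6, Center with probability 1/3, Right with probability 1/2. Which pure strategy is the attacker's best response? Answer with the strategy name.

Expected payoff of A: (1/6)·6 + (1/3)·10 + (1/2)·1 = 29/6.
Expected payoff of B: (1/6)·9 + (1/3)·11 + (1/2)·0 = 31/6.
Expected payoff of C: (1/6)·6 + (1/3)·2 + (1/2)·8 = 17/3.
The largest is 17/3, so the attacker's best response is C.

C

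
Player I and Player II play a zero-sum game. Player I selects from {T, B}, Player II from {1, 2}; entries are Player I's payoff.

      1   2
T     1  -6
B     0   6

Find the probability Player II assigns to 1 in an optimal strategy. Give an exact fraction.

Row minima: T → -6, B → 0; maximin = 0.
Column maxima: 1 → 1, 2 → 6; minimax = 1.
0 ≠ 1, so there is no saddle point; optimal play is mixed.
Let Player I play T with probability p. Expected payoff against 1: 1p + 0(1−p) = p; against 2: (-6)p + 6(1−p) = −12p + 6.
Setting these equal: p = −12p + 6 ⇒ 13p = 6 ⇒ p = 6/13, and the value is (1)·(6/13) = 6/13.
For Player II: with q = P(1), equating T's and B's payoffs gives 7q − 6 = −6q + 6 ⇒ q = 12/13.

12/13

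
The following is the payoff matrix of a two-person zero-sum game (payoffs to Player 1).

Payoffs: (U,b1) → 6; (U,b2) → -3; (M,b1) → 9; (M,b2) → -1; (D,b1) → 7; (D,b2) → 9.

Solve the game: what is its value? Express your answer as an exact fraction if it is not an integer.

22/3

Row minima: U → -3, M → -1, D → 7; maximin = 7.
Column maxima: b1 → 9, b2 → 9; minimax = 9.
7 ≠ 9, so there is no saddle point; optimal play is mixed.
U is strictly dominated by M, so Player 1 never plays it.
On the remaining 2×2 (M, D vs b1, b2):
Let Player 1 play M with probability p. Expected payoff against b1: 9p + 7(1−p) = 2p + 7; against b2: (-1)p + 9(1−p) = −10p + 9.
Setting these equal: 2p + 7 = −10p + 9 ⇒ 12p = 2 ⇒ p = 1/6, and the value is (2)·(1/6) + 7 = 22/3.
For Player 2: with q = P(b1), equating M's and D's payoffs gives 10q − 1 = −2q + 9 ⇒ q = 5/6.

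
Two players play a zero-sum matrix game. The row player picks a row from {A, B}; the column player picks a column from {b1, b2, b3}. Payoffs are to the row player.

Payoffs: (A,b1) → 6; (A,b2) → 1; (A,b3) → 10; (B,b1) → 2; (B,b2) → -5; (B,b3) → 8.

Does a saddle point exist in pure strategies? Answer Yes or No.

Row minima: A → 1, B → -5; maximin = 1.
Column maxima: b1 → 6, b2 → 1, b3 → 10; minimax = 1.
maximin = minimax = 1, so a saddle point exists.

Yes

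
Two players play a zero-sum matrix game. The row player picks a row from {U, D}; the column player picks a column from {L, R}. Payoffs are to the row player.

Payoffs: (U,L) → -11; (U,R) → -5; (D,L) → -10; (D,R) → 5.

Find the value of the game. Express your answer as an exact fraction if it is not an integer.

-10

Row minima: U → -11, D → -10; maximin = -10.
Column maxima: L → -10, R → 5; minimax = -10.
Since maximin = minimax = -10, there is a saddle point and the value is -10.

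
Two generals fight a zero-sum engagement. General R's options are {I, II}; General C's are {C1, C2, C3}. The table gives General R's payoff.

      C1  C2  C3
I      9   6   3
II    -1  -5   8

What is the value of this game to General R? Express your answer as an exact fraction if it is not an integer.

63/16

Row minima: I → 3, II → -5; maximin = 3.
Column maxima: C1 → 9, C2 → 6, C3 → 8; minimax = 6.
3 ≠ 6, so there is no saddle point; optimal play is mixed.
C1 is strictly dominated by C2 (it gives General R strictly more in every row), so General C never plays it.
On the remaining 2×2 (I, II vs C2, C3):
Let General R play I with probability p. Expected payoff against C2: 6p + (-5)(1−p) = 11p − 5; against C3: 3p + 8(1−p) = −5p + 8.
Setting these equal: 11p − 5 = −5p + 8 ⇒ 16p = 13 ⇒ p = 13/16, and the value is (11)·(13/16) − 5 = 63/16.
For General C: with q = P(C2), equating I's and II's payoffs gives 3q + 3 = −13q + 8 ⇒ q = 5/16.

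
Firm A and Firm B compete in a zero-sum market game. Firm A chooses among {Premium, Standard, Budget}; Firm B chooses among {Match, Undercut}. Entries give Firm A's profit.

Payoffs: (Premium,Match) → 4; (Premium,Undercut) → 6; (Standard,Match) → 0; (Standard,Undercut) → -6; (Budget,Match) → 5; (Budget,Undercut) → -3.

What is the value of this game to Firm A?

21/5

Row minima: Premium → 4, Standard → -6, Budget → -3; maximin = 4.
Column maxima: Match → 5, Undercut → 6; minimax = 5.
4 ≠ 5, so there is no saddle point; optimal play is mixed.
Standard is strictly dominated by Premium, so Firm A never plays it.
On the remaining 2×2 (Premium, Budget vs Match, Undercut):
Let Firm A play Premium with probability p. Expected payoff against Match: 4p + 5(1−p) = −p + 5; against Undercut: 6p + (-3)(1−p) = 9p − 3.
Setting these equal: −p + 5 = 9p − 3 ⇒ −10p = -8 ⇒ p = 4/5, and the value is (-1)·(4/5) + 5 = 21/5.
For Firm B: with q = P(Match), equating Premium's and Budget's payoffs gives −2q + 6 = 8q − 3 ⇒ q = 9/10.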